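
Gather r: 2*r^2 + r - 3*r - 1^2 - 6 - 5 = 2*r^2 - 2*r - 12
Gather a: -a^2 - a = -a^2 - a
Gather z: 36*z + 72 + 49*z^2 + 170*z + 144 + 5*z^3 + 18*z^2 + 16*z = 5*z^3 + 67*z^2 + 222*z + 216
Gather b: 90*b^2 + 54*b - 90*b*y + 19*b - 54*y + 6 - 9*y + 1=90*b^2 + b*(73 - 90*y) - 63*y + 7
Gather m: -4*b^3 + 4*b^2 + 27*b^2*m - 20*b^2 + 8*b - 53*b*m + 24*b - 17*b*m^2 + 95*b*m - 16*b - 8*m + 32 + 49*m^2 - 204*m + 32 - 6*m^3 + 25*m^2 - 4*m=-4*b^3 - 16*b^2 + 16*b - 6*m^3 + m^2*(74 - 17*b) + m*(27*b^2 + 42*b - 216) + 64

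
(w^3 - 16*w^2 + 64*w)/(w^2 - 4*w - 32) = w*(w - 8)/(w + 4)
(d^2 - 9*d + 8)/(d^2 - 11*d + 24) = (d - 1)/(d - 3)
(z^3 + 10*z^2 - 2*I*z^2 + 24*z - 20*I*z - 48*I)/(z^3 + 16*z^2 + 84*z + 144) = (z - 2*I)/(z + 6)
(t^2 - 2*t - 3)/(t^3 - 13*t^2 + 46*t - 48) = (t + 1)/(t^2 - 10*t + 16)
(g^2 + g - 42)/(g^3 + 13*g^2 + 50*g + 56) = (g - 6)/(g^2 + 6*g + 8)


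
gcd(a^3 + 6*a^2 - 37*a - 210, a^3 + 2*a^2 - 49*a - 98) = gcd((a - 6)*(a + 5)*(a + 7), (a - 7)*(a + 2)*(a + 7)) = a + 7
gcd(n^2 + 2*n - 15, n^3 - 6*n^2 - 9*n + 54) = n - 3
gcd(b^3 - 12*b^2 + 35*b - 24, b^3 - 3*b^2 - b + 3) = b^2 - 4*b + 3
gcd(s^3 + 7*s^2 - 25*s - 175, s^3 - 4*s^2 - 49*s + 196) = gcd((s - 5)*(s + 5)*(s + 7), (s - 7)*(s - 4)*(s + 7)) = s + 7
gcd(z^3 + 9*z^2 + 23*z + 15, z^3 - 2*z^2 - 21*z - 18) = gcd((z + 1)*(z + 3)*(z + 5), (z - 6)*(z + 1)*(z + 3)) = z^2 + 4*z + 3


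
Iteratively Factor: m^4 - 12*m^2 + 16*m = (m - 2)*(m^3 + 2*m^2 - 8*m) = m*(m - 2)*(m^2 + 2*m - 8) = m*(m - 2)*(m + 4)*(m - 2)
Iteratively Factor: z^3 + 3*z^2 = (z)*(z^2 + 3*z) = z^2*(z + 3)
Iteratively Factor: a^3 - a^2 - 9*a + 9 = (a - 1)*(a^2 - 9) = (a - 3)*(a - 1)*(a + 3)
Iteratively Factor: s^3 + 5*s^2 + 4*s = (s + 4)*(s^2 + s) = s*(s + 4)*(s + 1)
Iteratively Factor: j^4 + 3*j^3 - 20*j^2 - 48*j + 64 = (j - 1)*(j^3 + 4*j^2 - 16*j - 64) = (j - 1)*(j + 4)*(j^2 - 16) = (j - 1)*(j + 4)^2*(j - 4)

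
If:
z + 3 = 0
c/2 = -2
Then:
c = -4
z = -3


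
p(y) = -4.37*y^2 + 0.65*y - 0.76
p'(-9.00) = 79.31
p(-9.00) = -360.58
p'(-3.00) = 26.87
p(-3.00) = -42.04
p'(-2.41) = 21.71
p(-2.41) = -27.71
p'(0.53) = -3.98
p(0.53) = -1.64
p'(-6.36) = 56.24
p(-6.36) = -181.66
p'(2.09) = -17.62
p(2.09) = -18.49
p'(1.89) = -15.87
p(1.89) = -15.14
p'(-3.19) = 28.53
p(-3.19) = -47.30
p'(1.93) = -16.22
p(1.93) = -15.78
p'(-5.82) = 51.52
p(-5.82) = -152.57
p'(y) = 0.65 - 8.74*y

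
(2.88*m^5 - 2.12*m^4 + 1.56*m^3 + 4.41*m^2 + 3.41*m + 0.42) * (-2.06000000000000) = -5.9328*m^5 + 4.3672*m^4 - 3.2136*m^3 - 9.0846*m^2 - 7.0246*m - 0.8652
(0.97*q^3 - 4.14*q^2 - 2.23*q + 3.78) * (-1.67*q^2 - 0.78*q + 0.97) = -1.6199*q^5 + 6.1572*q^4 + 7.8942*q^3 - 8.589*q^2 - 5.1115*q + 3.6666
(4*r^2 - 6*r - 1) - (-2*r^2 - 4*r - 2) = 6*r^2 - 2*r + 1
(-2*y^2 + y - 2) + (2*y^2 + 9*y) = 10*y - 2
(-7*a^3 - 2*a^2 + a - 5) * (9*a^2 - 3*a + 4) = -63*a^5 + 3*a^4 - 13*a^3 - 56*a^2 + 19*a - 20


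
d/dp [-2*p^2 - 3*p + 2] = -4*p - 3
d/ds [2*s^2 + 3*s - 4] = 4*s + 3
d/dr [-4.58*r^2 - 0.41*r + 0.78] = -9.16*r - 0.41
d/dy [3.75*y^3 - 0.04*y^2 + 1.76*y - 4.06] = 11.25*y^2 - 0.08*y + 1.76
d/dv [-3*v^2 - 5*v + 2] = -6*v - 5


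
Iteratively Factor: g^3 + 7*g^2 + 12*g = (g)*(g^2 + 7*g + 12) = g*(g + 4)*(g + 3)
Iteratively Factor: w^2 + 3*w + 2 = (w + 2)*(w + 1)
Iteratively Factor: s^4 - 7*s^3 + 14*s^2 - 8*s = (s)*(s^3 - 7*s^2 + 14*s - 8) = s*(s - 4)*(s^2 - 3*s + 2) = s*(s - 4)*(s - 2)*(s - 1)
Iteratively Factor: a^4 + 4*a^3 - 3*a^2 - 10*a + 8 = (a + 2)*(a^3 + 2*a^2 - 7*a + 4) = (a - 1)*(a + 2)*(a^2 + 3*a - 4) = (a - 1)*(a + 2)*(a + 4)*(a - 1)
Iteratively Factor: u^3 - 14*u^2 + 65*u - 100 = (u - 4)*(u^2 - 10*u + 25) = (u - 5)*(u - 4)*(u - 5)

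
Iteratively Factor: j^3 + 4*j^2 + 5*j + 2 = (j + 2)*(j^2 + 2*j + 1) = (j + 1)*(j + 2)*(j + 1)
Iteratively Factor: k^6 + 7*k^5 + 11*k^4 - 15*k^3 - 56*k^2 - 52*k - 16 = (k + 1)*(k^5 + 6*k^4 + 5*k^3 - 20*k^2 - 36*k - 16) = (k + 1)^2*(k^4 + 5*k^3 - 20*k - 16) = (k + 1)^2*(k + 4)*(k^3 + k^2 - 4*k - 4) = (k - 2)*(k + 1)^2*(k + 4)*(k^2 + 3*k + 2) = (k - 2)*(k + 1)^3*(k + 4)*(k + 2)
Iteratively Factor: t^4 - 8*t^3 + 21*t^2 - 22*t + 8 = (t - 2)*(t^3 - 6*t^2 + 9*t - 4) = (t - 2)*(t - 1)*(t^2 - 5*t + 4) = (t - 4)*(t - 2)*(t - 1)*(t - 1)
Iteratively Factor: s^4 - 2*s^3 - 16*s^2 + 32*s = (s - 2)*(s^3 - 16*s) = (s - 4)*(s - 2)*(s^2 + 4*s) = s*(s - 4)*(s - 2)*(s + 4)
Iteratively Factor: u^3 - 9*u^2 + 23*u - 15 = (u - 1)*(u^2 - 8*u + 15) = (u - 5)*(u - 1)*(u - 3)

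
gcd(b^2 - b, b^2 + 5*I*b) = b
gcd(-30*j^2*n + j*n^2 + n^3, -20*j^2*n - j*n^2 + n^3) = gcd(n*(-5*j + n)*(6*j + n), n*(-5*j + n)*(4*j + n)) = 5*j*n - n^2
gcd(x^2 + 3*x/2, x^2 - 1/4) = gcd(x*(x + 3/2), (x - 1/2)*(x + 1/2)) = 1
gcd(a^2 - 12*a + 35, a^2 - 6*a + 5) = a - 5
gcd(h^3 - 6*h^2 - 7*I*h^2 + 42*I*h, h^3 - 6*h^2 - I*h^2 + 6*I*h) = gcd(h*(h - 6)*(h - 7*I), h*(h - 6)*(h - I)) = h^2 - 6*h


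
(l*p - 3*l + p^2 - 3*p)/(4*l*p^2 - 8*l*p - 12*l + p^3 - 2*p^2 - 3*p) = (l + p)/(4*l*p + 4*l + p^2 + p)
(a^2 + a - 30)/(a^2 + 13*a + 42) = (a - 5)/(a + 7)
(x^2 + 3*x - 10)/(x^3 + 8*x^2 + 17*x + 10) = (x - 2)/(x^2 + 3*x + 2)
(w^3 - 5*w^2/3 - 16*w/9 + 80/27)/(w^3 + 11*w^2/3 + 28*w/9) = (9*w^2 - 27*w + 20)/(3*w*(3*w + 7))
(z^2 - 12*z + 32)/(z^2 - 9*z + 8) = (z - 4)/(z - 1)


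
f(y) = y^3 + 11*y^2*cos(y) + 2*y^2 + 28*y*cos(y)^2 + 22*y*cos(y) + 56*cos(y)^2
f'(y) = -11*y^2*sin(y) + 3*y^2 - 56*y*sin(y)*cos(y) - 22*y*sin(y) + 22*y*cos(y) + 4*y - 112*sin(y)*cos(y) + 28*cos(y)^2 + 22*cos(y)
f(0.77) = 58.46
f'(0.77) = -46.61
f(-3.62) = -114.24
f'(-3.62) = 31.29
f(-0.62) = 18.47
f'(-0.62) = 55.10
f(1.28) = 26.16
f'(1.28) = -67.98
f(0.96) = 47.92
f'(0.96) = -62.94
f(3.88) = -7.03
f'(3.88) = 1.61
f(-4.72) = -59.53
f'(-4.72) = -92.73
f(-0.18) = 45.84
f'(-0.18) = 61.54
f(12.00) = 3854.58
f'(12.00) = 2087.85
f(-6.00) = 6.23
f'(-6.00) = -9.47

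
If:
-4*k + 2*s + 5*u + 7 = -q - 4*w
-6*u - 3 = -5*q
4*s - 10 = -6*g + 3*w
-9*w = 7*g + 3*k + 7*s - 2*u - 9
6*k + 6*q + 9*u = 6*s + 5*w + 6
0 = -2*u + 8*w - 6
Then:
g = 127225/28388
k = -20967/28388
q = -2751/7097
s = -27070/7097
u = -5841/7097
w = 7725/14194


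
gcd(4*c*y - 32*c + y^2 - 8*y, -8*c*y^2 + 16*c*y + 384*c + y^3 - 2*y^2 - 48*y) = y - 8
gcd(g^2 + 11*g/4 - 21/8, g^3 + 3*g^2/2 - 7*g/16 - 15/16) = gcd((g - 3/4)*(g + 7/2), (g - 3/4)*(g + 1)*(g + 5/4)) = g - 3/4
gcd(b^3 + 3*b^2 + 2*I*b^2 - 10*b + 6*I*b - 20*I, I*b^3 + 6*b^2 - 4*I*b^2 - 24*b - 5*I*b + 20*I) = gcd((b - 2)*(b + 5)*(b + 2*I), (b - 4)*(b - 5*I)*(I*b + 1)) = 1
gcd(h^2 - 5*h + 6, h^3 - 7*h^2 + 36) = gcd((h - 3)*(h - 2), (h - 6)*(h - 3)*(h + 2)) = h - 3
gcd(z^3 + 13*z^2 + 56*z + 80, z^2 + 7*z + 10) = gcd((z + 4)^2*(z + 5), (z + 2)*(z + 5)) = z + 5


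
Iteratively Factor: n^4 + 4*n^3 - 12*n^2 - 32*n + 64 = (n - 2)*(n^3 + 6*n^2 - 32) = (n - 2)*(n + 4)*(n^2 + 2*n - 8) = (n - 2)^2*(n + 4)*(n + 4)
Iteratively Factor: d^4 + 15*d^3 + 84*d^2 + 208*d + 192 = (d + 4)*(d^3 + 11*d^2 + 40*d + 48) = (d + 3)*(d + 4)*(d^2 + 8*d + 16) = (d + 3)*(d + 4)^2*(d + 4)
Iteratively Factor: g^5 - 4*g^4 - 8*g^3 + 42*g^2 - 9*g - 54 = (g + 3)*(g^4 - 7*g^3 + 13*g^2 + 3*g - 18) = (g + 1)*(g + 3)*(g^3 - 8*g^2 + 21*g - 18) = (g - 3)*(g + 1)*(g + 3)*(g^2 - 5*g + 6) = (g - 3)*(g - 2)*(g + 1)*(g + 3)*(g - 3)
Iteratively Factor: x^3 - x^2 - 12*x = (x - 4)*(x^2 + 3*x) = (x - 4)*(x + 3)*(x)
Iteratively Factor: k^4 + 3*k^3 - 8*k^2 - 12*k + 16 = (k - 2)*(k^3 + 5*k^2 + 2*k - 8) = (k - 2)*(k - 1)*(k^2 + 6*k + 8) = (k - 2)*(k - 1)*(k + 2)*(k + 4)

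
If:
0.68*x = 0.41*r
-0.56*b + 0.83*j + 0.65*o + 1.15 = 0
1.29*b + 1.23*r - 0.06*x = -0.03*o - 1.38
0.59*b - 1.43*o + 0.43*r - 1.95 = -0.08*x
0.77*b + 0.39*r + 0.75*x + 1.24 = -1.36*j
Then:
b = -0.37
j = -0.26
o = -1.75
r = -0.71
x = -0.43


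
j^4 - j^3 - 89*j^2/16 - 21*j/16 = j*(j - 3)*(j + 1/4)*(j + 7/4)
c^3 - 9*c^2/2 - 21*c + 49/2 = (c - 7)*(c - 1)*(c + 7/2)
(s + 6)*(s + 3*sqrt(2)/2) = s^2 + 3*sqrt(2)*s/2 + 6*s + 9*sqrt(2)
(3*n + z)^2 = 9*n^2 + 6*n*z + z^2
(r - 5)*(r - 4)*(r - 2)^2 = r^4 - 13*r^3 + 60*r^2 - 116*r + 80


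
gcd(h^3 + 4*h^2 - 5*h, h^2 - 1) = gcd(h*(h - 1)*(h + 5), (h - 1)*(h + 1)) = h - 1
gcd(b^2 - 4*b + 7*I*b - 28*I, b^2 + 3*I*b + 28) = b + 7*I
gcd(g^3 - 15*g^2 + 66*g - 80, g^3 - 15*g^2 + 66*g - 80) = g^3 - 15*g^2 + 66*g - 80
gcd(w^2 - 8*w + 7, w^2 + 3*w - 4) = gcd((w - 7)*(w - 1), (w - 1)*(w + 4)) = w - 1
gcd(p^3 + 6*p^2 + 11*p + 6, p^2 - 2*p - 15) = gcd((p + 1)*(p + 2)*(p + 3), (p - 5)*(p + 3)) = p + 3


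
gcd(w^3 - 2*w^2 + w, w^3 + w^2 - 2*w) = w^2 - w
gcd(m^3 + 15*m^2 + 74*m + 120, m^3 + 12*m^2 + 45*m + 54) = m + 6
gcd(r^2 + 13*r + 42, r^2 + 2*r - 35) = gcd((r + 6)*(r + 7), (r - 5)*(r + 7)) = r + 7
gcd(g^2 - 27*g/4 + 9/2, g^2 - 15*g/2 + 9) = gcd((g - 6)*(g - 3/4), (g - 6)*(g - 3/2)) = g - 6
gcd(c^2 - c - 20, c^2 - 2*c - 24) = c + 4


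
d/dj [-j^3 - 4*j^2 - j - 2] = -3*j^2 - 8*j - 1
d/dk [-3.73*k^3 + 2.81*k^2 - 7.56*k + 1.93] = -11.19*k^2 + 5.62*k - 7.56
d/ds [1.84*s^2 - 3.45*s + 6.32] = 3.68*s - 3.45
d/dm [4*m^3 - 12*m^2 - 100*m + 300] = 12*m^2 - 24*m - 100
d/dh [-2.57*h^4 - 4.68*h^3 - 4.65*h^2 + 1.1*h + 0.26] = -10.28*h^3 - 14.04*h^2 - 9.3*h + 1.1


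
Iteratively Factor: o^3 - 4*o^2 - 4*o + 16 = (o - 2)*(o^2 - 2*o - 8) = (o - 2)*(o + 2)*(o - 4)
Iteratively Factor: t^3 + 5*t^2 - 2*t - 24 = (t + 3)*(t^2 + 2*t - 8) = (t + 3)*(t + 4)*(t - 2)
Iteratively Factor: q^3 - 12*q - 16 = (q - 4)*(q^2 + 4*q + 4) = (q - 4)*(q + 2)*(q + 2)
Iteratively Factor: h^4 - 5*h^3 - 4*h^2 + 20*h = (h - 5)*(h^3 - 4*h) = (h - 5)*(h + 2)*(h^2 - 2*h) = (h - 5)*(h - 2)*(h + 2)*(h)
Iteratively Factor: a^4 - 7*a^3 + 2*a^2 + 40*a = (a)*(a^3 - 7*a^2 + 2*a + 40) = a*(a - 4)*(a^2 - 3*a - 10) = a*(a - 5)*(a - 4)*(a + 2)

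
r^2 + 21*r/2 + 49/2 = (r + 7/2)*(r + 7)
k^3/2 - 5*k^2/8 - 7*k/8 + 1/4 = (k/2 + 1/2)*(k - 2)*(k - 1/4)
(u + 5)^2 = u^2 + 10*u + 25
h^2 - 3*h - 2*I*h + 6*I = (h - 3)*(h - 2*I)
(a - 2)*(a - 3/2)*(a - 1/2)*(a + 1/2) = a^4 - 7*a^3/2 + 11*a^2/4 + 7*a/8 - 3/4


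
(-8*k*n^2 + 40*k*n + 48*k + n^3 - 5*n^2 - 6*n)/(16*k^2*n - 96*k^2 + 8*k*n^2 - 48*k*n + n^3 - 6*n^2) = (-8*k*n - 8*k + n^2 + n)/(16*k^2 + 8*k*n + n^2)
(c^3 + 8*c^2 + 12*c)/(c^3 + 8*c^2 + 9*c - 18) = c*(c + 2)/(c^2 + 2*c - 3)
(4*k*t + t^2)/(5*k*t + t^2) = (4*k + t)/(5*k + t)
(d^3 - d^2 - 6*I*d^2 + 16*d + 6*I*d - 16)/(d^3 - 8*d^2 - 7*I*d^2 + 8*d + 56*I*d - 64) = (d^2 + d*(-1 + 2*I) - 2*I)/(d^2 + d*(-8 + I) - 8*I)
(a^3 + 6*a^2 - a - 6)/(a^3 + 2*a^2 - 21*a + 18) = (a + 1)/(a - 3)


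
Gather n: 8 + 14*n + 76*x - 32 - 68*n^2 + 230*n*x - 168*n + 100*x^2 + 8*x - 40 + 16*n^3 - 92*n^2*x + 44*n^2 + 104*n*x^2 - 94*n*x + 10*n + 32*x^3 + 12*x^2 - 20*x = 16*n^3 + n^2*(-92*x - 24) + n*(104*x^2 + 136*x - 144) + 32*x^3 + 112*x^2 + 64*x - 64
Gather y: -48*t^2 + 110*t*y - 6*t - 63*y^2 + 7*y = -48*t^2 - 6*t - 63*y^2 + y*(110*t + 7)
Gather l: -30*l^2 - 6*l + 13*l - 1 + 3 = -30*l^2 + 7*l + 2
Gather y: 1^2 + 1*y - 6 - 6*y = -5*y - 5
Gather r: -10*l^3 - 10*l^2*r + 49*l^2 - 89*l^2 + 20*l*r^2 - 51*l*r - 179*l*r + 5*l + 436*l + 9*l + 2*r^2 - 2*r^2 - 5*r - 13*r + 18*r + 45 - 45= -10*l^3 - 40*l^2 + 20*l*r^2 + 450*l + r*(-10*l^2 - 230*l)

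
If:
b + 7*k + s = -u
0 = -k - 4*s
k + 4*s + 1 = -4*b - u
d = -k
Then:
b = -u/4 - 1/4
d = u/9 - 1/27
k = 1/27 - u/9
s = u/36 - 1/108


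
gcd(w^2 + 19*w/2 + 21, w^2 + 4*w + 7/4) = w + 7/2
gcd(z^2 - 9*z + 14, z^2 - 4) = z - 2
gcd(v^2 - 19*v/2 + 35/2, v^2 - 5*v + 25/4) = v - 5/2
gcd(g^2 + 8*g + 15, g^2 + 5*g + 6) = g + 3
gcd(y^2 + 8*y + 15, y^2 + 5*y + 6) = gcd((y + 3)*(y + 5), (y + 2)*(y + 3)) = y + 3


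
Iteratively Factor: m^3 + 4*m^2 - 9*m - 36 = (m + 4)*(m^2 - 9) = (m - 3)*(m + 4)*(m + 3)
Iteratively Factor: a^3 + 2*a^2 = (a)*(a^2 + 2*a) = a*(a + 2)*(a)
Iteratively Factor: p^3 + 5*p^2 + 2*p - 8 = (p - 1)*(p^2 + 6*p + 8) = (p - 1)*(p + 4)*(p + 2)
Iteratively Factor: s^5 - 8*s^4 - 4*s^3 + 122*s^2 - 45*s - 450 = (s - 5)*(s^4 - 3*s^3 - 19*s^2 + 27*s + 90) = (s - 5)*(s - 3)*(s^3 - 19*s - 30) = (s - 5)*(s - 3)*(s + 3)*(s^2 - 3*s - 10) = (s - 5)^2*(s - 3)*(s + 3)*(s + 2)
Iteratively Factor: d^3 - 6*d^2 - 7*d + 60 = (d - 4)*(d^2 - 2*d - 15) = (d - 4)*(d + 3)*(d - 5)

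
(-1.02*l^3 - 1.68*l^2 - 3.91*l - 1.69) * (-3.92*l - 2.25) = 3.9984*l^4 + 8.8806*l^3 + 19.1072*l^2 + 15.4223*l + 3.8025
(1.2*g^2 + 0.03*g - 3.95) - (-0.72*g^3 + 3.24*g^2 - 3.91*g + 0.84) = 0.72*g^3 - 2.04*g^2 + 3.94*g - 4.79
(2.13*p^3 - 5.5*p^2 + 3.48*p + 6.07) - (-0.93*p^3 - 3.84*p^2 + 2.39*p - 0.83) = 3.06*p^3 - 1.66*p^2 + 1.09*p + 6.9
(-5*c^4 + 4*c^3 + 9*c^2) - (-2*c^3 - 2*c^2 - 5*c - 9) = -5*c^4 + 6*c^3 + 11*c^2 + 5*c + 9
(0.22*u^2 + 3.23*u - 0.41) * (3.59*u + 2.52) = 0.7898*u^3 + 12.1501*u^2 + 6.6677*u - 1.0332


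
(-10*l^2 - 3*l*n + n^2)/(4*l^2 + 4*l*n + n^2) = (-5*l + n)/(2*l + n)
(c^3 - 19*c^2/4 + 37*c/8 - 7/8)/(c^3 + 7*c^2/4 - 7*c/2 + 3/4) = (c - 7/2)/(c + 3)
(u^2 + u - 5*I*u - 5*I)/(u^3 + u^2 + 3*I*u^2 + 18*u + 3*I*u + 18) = (u - 5*I)/(u^2 + 3*I*u + 18)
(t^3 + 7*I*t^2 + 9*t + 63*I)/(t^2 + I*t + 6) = (t^2 + 4*I*t + 21)/(t - 2*I)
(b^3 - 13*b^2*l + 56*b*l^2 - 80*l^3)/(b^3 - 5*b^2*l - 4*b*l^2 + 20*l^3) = (b^2 - 8*b*l + 16*l^2)/(b^2 - 4*l^2)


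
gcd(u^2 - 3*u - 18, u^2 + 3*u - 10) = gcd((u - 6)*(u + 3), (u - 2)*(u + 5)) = 1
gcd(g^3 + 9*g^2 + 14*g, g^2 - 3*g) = g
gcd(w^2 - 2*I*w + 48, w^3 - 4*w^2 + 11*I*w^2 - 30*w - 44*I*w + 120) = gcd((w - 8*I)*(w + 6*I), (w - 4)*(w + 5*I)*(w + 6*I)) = w + 6*I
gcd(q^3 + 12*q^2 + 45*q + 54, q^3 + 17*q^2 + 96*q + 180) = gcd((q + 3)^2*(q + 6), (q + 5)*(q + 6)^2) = q + 6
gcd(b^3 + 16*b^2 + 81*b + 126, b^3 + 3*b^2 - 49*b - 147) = b^2 + 10*b + 21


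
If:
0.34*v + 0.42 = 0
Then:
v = -1.24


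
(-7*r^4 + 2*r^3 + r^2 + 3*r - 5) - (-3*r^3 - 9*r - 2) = -7*r^4 + 5*r^3 + r^2 + 12*r - 3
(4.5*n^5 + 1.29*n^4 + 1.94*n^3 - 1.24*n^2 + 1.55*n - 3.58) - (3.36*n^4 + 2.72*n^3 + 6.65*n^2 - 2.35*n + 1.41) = 4.5*n^5 - 2.07*n^4 - 0.78*n^3 - 7.89*n^2 + 3.9*n - 4.99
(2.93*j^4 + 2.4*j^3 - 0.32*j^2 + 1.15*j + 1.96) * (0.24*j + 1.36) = 0.7032*j^5 + 4.5608*j^4 + 3.1872*j^3 - 0.1592*j^2 + 2.0344*j + 2.6656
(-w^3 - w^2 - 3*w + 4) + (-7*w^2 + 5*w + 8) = -w^3 - 8*w^2 + 2*w + 12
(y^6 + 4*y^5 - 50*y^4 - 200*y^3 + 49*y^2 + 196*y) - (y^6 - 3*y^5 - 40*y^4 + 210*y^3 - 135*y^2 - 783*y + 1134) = 7*y^5 - 10*y^4 - 410*y^3 + 184*y^2 + 979*y - 1134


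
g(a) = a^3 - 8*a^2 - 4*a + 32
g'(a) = 3*a^2 - 16*a - 4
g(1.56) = 10.09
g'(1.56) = -21.66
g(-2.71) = -35.82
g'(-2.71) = 61.39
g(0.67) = 26.03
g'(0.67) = -13.37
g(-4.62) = -218.89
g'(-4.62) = 133.95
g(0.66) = 26.16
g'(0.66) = -13.25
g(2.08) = -1.93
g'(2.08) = -24.30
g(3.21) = -30.20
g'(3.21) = -24.45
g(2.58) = -14.40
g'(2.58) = -25.31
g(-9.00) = -1309.00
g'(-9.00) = 383.00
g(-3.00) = -55.00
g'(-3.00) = 71.00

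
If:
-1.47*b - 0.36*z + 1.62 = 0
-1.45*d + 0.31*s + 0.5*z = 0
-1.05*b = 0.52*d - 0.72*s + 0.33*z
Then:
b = 1.10204081632653 - 0.244897959183673*z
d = 0.433377564890931*z + 0.406336979739789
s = 0.41418538416726*z + 1.90060845362159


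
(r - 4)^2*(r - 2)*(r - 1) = r^4 - 11*r^3 + 42*r^2 - 64*r + 32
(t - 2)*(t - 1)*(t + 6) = t^3 + 3*t^2 - 16*t + 12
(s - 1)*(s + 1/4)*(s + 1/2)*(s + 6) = s^4 + 23*s^3/4 - 17*s^2/8 - 31*s/8 - 3/4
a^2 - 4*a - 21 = (a - 7)*(a + 3)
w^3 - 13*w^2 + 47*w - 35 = (w - 7)*(w - 5)*(w - 1)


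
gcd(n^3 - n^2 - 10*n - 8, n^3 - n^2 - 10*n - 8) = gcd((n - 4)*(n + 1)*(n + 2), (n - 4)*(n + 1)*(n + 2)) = n^3 - n^2 - 10*n - 8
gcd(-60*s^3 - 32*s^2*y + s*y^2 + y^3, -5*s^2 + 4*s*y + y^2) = 5*s + y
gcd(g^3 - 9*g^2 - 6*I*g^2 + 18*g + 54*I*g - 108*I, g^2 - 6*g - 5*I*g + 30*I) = g - 6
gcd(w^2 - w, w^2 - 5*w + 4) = w - 1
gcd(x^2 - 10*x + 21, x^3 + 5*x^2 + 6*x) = 1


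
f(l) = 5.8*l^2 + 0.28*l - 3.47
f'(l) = 11.6*l + 0.28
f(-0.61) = -1.48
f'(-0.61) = -6.80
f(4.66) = 123.79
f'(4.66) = 54.34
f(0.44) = -2.22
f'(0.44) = 5.38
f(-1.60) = 10.93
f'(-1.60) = -18.28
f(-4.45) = 110.14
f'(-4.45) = -51.34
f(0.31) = -2.83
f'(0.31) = 3.88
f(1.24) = 5.80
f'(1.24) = 14.66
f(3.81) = 81.79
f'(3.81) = 44.48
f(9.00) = 468.85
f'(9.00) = 104.68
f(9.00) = 468.85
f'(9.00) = 104.68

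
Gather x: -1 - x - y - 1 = -x - y - 2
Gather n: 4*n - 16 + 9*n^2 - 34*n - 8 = 9*n^2 - 30*n - 24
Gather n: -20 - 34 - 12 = -66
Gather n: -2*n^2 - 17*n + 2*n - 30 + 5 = -2*n^2 - 15*n - 25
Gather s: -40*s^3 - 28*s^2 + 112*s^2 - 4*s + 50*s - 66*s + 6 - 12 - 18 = -40*s^3 + 84*s^2 - 20*s - 24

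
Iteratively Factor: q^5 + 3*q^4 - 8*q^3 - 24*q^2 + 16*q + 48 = (q + 3)*(q^4 - 8*q^2 + 16) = (q + 2)*(q + 3)*(q^3 - 2*q^2 - 4*q + 8) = (q + 2)^2*(q + 3)*(q^2 - 4*q + 4) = (q - 2)*(q + 2)^2*(q + 3)*(q - 2)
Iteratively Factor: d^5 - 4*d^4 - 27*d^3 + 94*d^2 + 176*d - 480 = (d + 3)*(d^4 - 7*d^3 - 6*d^2 + 112*d - 160) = (d + 3)*(d + 4)*(d^3 - 11*d^2 + 38*d - 40) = (d - 2)*(d + 3)*(d + 4)*(d^2 - 9*d + 20) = (d - 4)*(d - 2)*(d + 3)*(d + 4)*(d - 5)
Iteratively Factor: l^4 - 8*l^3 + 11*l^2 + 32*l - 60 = (l - 3)*(l^3 - 5*l^2 - 4*l + 20) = (l - 5)*(l - 3)*(l^2 - 4) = (l - 5)*(l - 3)*(l - 2)*(l + 2)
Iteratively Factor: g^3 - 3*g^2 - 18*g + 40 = (g + 4)*(g^2 - 7*g + 10) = (g - 2)*(g + 4)*(g - 5)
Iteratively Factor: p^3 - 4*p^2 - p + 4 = (p - 4)*(p^2 - 1) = (p - 4)*(p - 1)*(p + 1)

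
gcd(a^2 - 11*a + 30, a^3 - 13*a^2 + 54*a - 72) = a - 6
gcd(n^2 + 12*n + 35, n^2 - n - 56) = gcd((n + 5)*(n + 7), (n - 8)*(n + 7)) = n + 7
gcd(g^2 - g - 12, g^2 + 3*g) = g + 3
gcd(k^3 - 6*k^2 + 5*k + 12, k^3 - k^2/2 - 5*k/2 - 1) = k + 1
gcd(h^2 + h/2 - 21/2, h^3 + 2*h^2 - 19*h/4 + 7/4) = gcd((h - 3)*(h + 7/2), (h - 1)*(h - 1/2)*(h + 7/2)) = h + 7/2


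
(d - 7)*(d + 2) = d^2 - 5*d - 14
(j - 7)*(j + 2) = j^2 - 5*j - 14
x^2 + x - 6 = (x - 2)*(x + 3)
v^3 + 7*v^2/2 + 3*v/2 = v*(v + 1/2)*(v + 3)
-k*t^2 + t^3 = t^2*(-k + t)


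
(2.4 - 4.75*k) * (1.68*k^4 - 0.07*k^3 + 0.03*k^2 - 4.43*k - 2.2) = -7.98*k^5 + 4.3645*k^4 - 0.3105*k^3 + 21.1145*k^2 - 0.181999999999999*k - 5.28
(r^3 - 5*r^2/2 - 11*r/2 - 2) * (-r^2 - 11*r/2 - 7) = -r^5 - 3*r^4 + 49*r^3/4 + 199*r^2/4 + 99*r/2 + 14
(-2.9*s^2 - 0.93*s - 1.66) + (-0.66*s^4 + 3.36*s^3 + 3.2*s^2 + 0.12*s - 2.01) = -0.66*s^4 + 3.36*s^3 + 0.3*s^2 - 0.81*s - 3.67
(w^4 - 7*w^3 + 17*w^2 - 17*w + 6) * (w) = w^5 - 7*w^4 + 17*w^3 - 17*w^2 + 6*w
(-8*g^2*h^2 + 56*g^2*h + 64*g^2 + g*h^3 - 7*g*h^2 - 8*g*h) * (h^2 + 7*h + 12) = -8*g^2*h^4 + 360*g^2*h^2 + 1120*g^2*h + 768*g^2 + g*h^5 - 45*g*h^3 - 140*g*h^2 - 96*g*h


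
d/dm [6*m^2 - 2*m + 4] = 12*m - 2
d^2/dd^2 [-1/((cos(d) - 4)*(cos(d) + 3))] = (4*sin(d)^4 - 51*sin(d)^2 - 33*cos(d)/4 - 3*cos(3*d)/4 + 21)/((cos(d) - 4)^3*(cos(d) + 3)^3)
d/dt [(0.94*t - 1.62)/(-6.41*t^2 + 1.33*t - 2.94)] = (6.0254*t^2 - 20.7684*t - 0.609)/(41.0881*t^4 - 17.0506*t^3 + 39.4597*t^2 - 7.8204*t + 8.6436)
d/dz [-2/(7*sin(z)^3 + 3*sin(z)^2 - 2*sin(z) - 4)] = 2*(21*sin(z)^2 + 6*sin(z) - 2)*cos(z)/(7*sin(z)^3 + 3*sin(z)^2 - 2*sin(z) - 4)^2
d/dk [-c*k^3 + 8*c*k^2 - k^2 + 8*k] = -3*c*k^2 + 16*c*k - 2*k + 8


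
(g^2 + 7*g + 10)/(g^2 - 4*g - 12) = (g + 5)/(g - 6)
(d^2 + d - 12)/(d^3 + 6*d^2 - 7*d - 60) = 1/(d + 5)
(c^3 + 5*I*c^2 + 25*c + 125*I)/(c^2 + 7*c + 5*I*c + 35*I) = (c^2 + 25)/(c + 7)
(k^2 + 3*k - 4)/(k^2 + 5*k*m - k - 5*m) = (k + 4)/(k + 5*m)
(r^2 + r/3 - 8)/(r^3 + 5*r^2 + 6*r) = (r - 8/3)/(r*(r + 2))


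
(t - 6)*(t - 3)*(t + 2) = t^3 - 7*t^2 + 36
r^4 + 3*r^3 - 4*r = r*(r - 1)*(r + 2)^2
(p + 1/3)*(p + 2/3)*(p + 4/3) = p^3 + 7*p^2/3 + 14*p/9 + 8/27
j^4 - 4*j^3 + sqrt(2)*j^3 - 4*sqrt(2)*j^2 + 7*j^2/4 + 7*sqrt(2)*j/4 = j*(j - 7/2)*(j - 1/2)*(j + sqrt(2))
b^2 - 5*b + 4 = (b - 4)*(b - 1)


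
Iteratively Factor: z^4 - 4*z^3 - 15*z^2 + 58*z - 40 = (z + 4)*(z^3 - 8*z^2 + 17*z - 10) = (z - 2)*(z + 4)*(z^2 - 6*z + 5) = (z - 2)*(z - 1)*(z + 4)*(z - 5)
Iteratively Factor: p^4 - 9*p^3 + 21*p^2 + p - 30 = (p - 3)*(p^3 - 6*p^2 + 3*p + 10) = (p - 3)*(p - 2)*(p^2 - 4*p - 5) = (p - 5)*(p - 3)*(p - 2)*(p + 1)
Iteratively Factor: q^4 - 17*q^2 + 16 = (q - 1)*(q^3 + q^2 - 16*q - 16) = (q - 4)*(q - 1)*(q^2 + 5*q + 4) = (q - 4)*(q - 1)*(q + 1)*(q + 4)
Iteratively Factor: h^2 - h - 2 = (h - 2)*(h + 1)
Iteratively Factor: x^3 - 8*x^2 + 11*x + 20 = (x - 4)*(x^2 - 4*x - 5) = (x - 5)*(x - 4)*(x + 1)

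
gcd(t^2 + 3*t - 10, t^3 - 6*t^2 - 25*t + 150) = t + 5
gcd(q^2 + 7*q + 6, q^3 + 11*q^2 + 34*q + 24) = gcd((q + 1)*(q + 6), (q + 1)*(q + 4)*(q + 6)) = q^2 + 7*q + 6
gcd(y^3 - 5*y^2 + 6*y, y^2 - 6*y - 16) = 1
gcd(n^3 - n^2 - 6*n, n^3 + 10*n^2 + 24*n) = n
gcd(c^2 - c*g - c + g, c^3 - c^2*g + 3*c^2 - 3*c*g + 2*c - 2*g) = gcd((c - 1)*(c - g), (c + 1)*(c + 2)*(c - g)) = c - g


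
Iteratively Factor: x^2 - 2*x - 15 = (x + 3)*(x - 5)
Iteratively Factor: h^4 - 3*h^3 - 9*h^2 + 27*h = (h)*(h^3 - 3*h^2 - 9*h + 27) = h*(h - 3)*(h^2 - 9) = h*(h - 3)^2*(h + 3)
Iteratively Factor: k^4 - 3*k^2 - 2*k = (k + 1)*(k^3 - k^2 - 2*k) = k*(k + 1)*(k^2 - k - 2) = k*(k + 1)^2*(k - 2)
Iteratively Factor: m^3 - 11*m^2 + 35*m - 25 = (m - 5)*(m^2 - 6*m + 5) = (m - 5)*(m - 1)*(m - 5)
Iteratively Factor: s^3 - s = (s - 1)*(s^2 + s) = s*(s - 1)*(s + 1)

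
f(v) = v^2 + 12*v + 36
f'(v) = 2*v + 12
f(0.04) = 36.48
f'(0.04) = 12.08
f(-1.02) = 24.80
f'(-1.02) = 9.96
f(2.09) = 65.45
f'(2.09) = 16.18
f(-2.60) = 11.56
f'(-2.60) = 6.80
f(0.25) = 39.06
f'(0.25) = 12.50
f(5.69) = 136.66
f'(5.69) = 23.38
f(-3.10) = 8.41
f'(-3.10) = 5.80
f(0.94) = 48.16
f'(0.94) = 13.88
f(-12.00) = 36.00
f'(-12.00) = -12.00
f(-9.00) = 9.00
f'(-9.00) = -6.00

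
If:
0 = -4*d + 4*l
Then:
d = l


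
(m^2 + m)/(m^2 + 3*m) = (m + 1)/(m + 3)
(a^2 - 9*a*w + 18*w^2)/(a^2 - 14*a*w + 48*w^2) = (-a + 3*w)/(-a + 8*w)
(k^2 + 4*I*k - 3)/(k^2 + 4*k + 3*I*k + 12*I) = (k + I)/(k + 4)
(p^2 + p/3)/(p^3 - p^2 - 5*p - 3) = p*(3*p + 1)/(3*(p^3 - p^2 - 5*p - 3))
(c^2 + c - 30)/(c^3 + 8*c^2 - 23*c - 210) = 1/(c + 7)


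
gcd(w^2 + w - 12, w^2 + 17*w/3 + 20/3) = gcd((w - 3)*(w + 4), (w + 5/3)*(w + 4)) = w + 4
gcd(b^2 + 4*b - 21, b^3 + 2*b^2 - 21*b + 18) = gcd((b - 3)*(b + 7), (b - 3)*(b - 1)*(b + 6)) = b - 3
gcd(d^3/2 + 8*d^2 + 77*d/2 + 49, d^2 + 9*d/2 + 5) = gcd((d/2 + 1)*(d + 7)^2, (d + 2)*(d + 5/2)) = d + 2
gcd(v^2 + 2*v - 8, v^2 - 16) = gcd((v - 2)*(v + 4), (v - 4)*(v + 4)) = v + 4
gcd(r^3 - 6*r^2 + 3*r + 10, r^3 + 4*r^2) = 1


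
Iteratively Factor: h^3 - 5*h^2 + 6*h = (h)*(h^2 - 5*h + 6) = h*(h - 2)*(h - 3)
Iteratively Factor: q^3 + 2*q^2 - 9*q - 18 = (q - 3)*(q^2 + 5*q + 6) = (q - 3)*(q + 3)*(q + 2)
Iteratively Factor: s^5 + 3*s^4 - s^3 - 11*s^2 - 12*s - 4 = (s + 2)*(s^4 + s^3 - 3*s^2 - 5*s - 2) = (s - 2)*(s + 2)*(s^3 + 3*s^2 + 3*s + 1) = (s - 2)*(s + 1)*(s + 2)*(s^2 + 2*s + 1) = (s - 2)*(s + 1)^2*(s + 2)*(s + 1)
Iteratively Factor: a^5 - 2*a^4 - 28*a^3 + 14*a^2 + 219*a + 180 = (a + 1)*(a^4 - 3*a^3 - 25*a^2 + 39*a + 180) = (a + 1)*(a + 3)*(a^3 - 6*a^2 - 7*a + 60) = (a + 1)*(a + 3)^2*(a^2 - 9*a + 20) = (a - 4)*(a + 1)*(a + 3)^2*(a - 5)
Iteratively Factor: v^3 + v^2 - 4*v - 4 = (v - 2)*(v^2 + 3*v + 2) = (v - 2)*(v + 2)*(v + 1)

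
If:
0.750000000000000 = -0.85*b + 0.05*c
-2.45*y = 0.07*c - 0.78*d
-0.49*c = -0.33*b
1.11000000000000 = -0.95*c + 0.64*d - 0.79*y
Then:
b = -0.92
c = -0.62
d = 1.38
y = 0.46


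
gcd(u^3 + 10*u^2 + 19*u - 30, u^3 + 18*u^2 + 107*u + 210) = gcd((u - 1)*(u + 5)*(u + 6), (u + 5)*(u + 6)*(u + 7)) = u^2 + 11*u + 30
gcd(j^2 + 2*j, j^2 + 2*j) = j^2 + 2*j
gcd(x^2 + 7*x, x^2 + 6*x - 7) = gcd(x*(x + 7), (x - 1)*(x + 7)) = x + 7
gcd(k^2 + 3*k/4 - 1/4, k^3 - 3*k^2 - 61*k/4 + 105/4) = 1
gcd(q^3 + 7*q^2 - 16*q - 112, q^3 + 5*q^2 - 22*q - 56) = q^2 + 3*q - 28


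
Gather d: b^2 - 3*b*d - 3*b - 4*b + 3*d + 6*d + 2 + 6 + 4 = b^2 - 7*b + d*(9 - 3*b) + 12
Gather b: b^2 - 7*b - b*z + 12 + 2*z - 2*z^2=b^2 + b*(-z - 7) - 2*z^2 + 2*z + 12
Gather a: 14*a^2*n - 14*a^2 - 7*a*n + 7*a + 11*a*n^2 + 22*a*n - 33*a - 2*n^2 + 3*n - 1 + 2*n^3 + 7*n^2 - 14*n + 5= a^2*(14*n - 14) + a*(11*n^2 + 15*n - 26) + 2*n^3 + 5*n^2 - 11*n + 4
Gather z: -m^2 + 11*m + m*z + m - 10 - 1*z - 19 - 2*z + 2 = -m^2 + 12*m + z*(m - 3) - 27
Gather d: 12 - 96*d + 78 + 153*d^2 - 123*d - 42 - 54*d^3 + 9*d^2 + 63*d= -54*d^3 + 162*d^2 - 156*d + 48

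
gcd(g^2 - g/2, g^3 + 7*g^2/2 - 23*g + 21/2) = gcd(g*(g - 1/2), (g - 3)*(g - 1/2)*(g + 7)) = g - 1/2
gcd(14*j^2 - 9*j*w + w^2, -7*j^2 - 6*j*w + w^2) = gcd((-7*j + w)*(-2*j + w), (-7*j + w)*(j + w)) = -7*j + w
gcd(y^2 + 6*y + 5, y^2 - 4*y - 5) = y + 1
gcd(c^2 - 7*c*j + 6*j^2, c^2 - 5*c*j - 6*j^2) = c - 6*j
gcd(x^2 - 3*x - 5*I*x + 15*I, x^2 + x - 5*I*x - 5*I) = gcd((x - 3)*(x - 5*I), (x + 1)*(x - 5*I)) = x - 5*I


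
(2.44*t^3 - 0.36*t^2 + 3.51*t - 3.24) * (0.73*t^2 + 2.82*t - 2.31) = 1.7812*t^5 + 6.618*t^4 - 4.0893*t^3 + 8.3646*t^2 - 17.2449*t + 7.4844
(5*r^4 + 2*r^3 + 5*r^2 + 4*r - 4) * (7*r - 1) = 35*r^5 + 9*r^4 + 33*r^3 + 23*r^2 - 32*r + 4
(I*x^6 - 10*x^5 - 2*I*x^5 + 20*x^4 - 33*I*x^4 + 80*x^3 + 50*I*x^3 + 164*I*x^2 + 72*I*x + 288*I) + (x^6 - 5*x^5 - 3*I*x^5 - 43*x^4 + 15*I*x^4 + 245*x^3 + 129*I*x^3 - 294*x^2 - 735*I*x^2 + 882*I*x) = x^6 + I*x^6 - 15*x^5 - 5*I*x^5 - 23*x^4 - 18*I*x^4 + 325*x^3 + 179*I*x^3 - 294*x^2 - 571*I*x^2 + 954*I*x + 288*I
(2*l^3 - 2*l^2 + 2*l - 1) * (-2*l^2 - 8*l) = -4*l^5 - 12*l^4 + 12*l^3 - 14*l^2 + 8*l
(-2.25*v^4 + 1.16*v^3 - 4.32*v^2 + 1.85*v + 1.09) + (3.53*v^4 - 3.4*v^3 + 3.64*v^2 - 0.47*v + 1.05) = 1.28*v^4 - 2.24*v^3 - 0.68*v^2 + 1.38*v + 2.14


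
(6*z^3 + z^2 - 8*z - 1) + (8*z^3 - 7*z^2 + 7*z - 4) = 14*z^3 - 6*z^2 - z - 5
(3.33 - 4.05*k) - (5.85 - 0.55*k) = -3.5*k - 2.52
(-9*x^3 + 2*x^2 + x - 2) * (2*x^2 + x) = -18*x^5 - 5*x^4 + 4*x^3 - 3*x^2 - 2*x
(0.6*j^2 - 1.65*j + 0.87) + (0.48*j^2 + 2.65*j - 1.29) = 1.08*j^2 + 1.0*j - 0.42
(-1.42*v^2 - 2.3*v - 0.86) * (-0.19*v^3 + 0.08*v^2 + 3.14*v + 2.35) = 0.2698*v^5 + 0.3234*v^4 - 4.4794*v^3 - 10.6278*v^2 - 8.1054*v - 2.021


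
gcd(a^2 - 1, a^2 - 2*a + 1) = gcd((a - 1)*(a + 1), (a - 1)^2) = a - 1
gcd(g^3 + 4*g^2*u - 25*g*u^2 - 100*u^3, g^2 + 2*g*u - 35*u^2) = -g + 5*u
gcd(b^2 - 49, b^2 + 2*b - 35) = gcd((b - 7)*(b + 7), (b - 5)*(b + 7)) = b + 7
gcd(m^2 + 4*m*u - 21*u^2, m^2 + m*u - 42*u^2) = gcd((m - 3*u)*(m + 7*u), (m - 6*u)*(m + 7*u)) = m + 7*u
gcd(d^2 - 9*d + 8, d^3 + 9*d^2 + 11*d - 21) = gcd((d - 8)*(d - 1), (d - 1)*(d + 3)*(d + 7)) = d - 1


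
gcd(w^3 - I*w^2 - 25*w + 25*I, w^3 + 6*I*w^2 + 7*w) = w - I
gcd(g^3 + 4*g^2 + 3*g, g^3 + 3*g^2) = g^2 + 3*g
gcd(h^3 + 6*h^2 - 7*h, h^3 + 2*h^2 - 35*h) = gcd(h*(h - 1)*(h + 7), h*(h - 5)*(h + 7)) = h^2 + 7*h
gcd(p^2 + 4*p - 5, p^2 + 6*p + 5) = p + 5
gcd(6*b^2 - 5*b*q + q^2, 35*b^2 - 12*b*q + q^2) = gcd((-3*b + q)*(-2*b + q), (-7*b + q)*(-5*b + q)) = 1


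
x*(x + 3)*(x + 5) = x^3 + 8*x^2 + 15*x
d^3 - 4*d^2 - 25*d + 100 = (d - 5)*(d - 4)*(d + 5)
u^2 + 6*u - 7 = (u - 1)*(u + 7)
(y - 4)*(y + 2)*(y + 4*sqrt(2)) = y^3 - 2*y^2 + 4*sqrt(2)*y^2 - 8*sqrt(2)*y - 8*y - 32*sqrt(2)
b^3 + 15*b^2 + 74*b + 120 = (b + 4)*(b + 5)*(b + 6)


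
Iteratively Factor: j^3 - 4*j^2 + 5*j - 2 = (j - 2)*(j^2 - 2*j + 1) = (j - 2)*(j - 1)*(j - 1)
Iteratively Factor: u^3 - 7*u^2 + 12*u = (u - 4)*(u^2 - 3*u) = (u - 4)*(u - 3)*(u)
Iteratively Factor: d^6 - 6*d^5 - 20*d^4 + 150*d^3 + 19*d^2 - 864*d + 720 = (d - 1)*(d^5 - 5*d^4 - 25*d^3 + 125*d^2 + 144*d - 720) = (d - 1)*(d + 3)*(d^4 - 8*d^3 - d^2 + 128*d - 240) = (d - 1)*(d + 3)*(d + 4)*(d^3 - 12*d^2 + 47*d - 60) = (d - 3)*(d - 1)*(d + 3)*(d + 4)*(d^2 - 9*d + 20) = (d - 4)*(d - 3)*(d - 1)*(d + 3)*(d + 4)*(d - 5)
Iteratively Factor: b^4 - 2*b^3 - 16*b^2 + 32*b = (b - 2)*(b^3 - 16*b) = b*(b - 2)*(b^2 - 16) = b*(b - 2)*(b + 4)*(b - 4)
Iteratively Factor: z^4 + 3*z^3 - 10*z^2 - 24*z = (z + 2)*(z^3 + z^2 - 12*z) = z*(z + 2)*(z^2 + z - 12) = z*(z + 2)*(z + 4)*(z - 3)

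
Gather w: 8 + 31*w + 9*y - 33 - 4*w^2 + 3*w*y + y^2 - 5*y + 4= -4*w^2 + w*(3*y + 31) + y^2 + 4*y - 21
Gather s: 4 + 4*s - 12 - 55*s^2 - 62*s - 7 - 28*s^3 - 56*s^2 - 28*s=-28*s^3 - 111*s^2 - 86*s - 15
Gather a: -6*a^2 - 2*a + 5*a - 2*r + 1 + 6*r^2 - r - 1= -6*a^2 + 3*a + 6*r^2 - 3*r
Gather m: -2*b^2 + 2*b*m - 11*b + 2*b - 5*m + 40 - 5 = -2*b^2 - 9*b + m*(2*b - 5) + 35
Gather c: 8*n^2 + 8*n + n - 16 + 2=8*n^2 + 9*n - 14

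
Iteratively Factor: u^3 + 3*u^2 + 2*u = (u + 2)*(u^2 + u) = u*(u + 2)*(u + 1)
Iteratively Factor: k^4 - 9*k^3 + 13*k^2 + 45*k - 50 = (k - 5)*(k^3 - 4*k^2 - 7*k + 10) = (k - 5)*(k - 1)*(k^2 - 3*k - 10) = (k - 5)^2*(k - 1)*(k + 2)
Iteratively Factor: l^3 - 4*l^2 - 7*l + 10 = (l - 5)*(l^2 + l - 2) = (l - 5)*(l + 2)*(l - 1)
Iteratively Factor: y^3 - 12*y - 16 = (y + 2)*(y^2 - 2*y - 8) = (y - 4)*(y + 2)*(y + 2)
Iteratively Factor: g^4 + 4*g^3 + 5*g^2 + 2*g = (g + 1)*(g^3 + 3*g^2 + 2*g) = (g + 1)^2*(g^2 + 2*g) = g*(g + 1)^2*(g + 2)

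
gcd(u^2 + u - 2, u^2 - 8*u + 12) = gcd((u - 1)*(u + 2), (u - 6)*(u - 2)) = 1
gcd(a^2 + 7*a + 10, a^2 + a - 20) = a + 5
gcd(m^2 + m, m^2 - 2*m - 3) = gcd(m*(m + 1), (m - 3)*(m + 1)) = m + 1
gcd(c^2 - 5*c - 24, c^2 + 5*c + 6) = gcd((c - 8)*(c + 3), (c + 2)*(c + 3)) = c + 3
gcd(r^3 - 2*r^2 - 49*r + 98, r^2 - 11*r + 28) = r - 7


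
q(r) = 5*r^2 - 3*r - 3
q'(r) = 10*r - 3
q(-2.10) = 25.35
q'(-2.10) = -24.00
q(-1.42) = 11.34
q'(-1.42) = -17.20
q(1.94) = 10.00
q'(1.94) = 16.40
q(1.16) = 0.25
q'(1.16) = 8.60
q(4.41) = 81.01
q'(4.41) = 41.10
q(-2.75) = 43.06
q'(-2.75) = -30.50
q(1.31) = 1.65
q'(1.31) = 10.10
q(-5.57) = 168.83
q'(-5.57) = -58.70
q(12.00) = 681.00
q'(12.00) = 117.00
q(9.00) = 375.00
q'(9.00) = 87.00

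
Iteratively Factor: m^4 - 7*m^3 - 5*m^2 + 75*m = (m)*(m^3 - 7*m^2 - 5*m + 75) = m*(m - 5)*(m^2 - 2*m - 15) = m*(m - 5)*(m + 3)*(m - 5)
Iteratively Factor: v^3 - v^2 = (v - 1)*(v^2) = v*(v - 1)*(v)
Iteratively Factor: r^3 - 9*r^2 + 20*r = (r - 5)*(r^2 - 4*r) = r*(r - 5)*(r - 4)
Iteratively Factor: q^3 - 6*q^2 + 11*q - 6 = (q - 1)*(q^2 - 5*q + 6) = (q - 3)*(q - 1)*(q - 2)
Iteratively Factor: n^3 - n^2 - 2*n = (n + 1)*(n^2 - 2*n) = (n - 2)*(n + 1)*(n)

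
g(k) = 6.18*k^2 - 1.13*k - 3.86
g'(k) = 12.36*k - 1.13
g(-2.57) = 39.86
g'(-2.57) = -32.90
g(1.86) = 15.42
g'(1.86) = 21.86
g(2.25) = 24.88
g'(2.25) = 26.68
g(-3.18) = 62.23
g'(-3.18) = -40.43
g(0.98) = 0.97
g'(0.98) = 10.98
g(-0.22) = -3.31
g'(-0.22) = -3.85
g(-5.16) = 166.52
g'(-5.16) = -64.91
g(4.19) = 99.90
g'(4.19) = 50.66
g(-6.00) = 225.40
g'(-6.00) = -75.29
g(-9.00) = 506.89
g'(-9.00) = -112.37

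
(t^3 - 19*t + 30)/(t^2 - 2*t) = t + 2 - 15/t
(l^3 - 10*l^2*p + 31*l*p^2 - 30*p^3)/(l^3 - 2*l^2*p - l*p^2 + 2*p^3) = (-l^2 + 8*l*p - 15*p^2)/(-l^2 + p^2)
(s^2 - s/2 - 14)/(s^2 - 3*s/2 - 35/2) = (s - 4)/(s - 5)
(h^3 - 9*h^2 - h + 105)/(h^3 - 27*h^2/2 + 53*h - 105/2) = 2*(h + 3)/(2*h - 3)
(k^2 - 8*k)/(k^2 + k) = (k - 8)/(k + 1)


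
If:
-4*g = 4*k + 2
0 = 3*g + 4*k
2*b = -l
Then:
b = -l/2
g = -2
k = 3/2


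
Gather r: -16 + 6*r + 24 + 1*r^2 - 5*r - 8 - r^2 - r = 0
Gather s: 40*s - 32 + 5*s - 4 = 45*s - 36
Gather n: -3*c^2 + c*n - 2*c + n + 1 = -3*c^2 - 2*c + n*(c + 1) + 1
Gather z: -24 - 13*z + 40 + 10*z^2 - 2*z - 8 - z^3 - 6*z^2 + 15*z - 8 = -z^3 + 4*z^2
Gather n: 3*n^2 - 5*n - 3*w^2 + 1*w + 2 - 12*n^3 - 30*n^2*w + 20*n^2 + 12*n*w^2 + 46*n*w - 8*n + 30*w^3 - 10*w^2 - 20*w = -12*n^3 + n^2*(23 - 30*w) + n*(12*w^2 + 46*w - 13) + 30*w^3 - 13*w^2 - 19*w + 2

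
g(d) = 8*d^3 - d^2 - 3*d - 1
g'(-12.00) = 3477.00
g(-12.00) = -13933.00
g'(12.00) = 3429.00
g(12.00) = 13643.00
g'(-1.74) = 73.14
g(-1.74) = -40.95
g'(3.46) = 277.40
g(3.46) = 308.02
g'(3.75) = 327.00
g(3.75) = 395.56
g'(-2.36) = 135.39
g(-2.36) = -104.64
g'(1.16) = 26.97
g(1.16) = 6.66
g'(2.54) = 146.76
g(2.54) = 116.02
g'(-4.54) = 500.76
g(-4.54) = -756.60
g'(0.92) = 15.47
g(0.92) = 1.62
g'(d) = 24*d^2 - 2*d - 3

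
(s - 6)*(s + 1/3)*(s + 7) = s^3 + 4*s^2/3 - 125*s/3 - 14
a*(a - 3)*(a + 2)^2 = a^4 + a^3 - 8*a^2 - 12*a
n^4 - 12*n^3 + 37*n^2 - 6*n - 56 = (n - 7)*(n - 4)*(n - 2)*(n + 1)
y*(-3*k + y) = -3*k*y + y^2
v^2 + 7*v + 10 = (v + 2)*(v + 5)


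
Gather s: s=s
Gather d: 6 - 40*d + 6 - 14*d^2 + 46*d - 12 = -14*d^2 + 6*d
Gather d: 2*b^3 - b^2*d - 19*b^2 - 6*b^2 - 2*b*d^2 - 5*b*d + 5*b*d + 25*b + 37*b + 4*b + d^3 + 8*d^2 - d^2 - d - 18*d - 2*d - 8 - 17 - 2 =2*b^3 - 25*b^2 + 66*b + d^3 + d^2*(7 - 2*b) + d*(-b^2 - 21) - 27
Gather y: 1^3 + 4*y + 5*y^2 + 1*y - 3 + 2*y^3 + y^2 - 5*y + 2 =2*y^3 + 6*y^2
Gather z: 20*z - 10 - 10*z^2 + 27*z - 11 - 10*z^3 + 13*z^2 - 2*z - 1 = -10*z^3 + 3*z^2 + 45*z - 22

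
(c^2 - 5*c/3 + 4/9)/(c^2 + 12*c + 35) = (9*c^2 - 15*c + 4)/(9*(c^2 + 12*c + 35))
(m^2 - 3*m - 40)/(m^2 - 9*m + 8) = (m + 5)/(m - 1)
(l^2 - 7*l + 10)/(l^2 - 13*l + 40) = (l - 2)/(l - 8)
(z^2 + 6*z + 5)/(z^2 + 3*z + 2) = (z + 5)/(z + 2)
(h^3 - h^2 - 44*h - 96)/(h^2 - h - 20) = (h^2 - 5*h - 24)/(h - 5)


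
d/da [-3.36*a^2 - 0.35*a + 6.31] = -6.72*a - 0.35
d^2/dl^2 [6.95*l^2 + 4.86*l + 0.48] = 13.9000000000000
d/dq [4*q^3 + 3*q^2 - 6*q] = 12*q^2 + 6*q - 6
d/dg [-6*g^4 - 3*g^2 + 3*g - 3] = -24*g^3 - 6*g + 3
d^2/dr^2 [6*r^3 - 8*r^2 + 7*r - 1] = 36*r - 16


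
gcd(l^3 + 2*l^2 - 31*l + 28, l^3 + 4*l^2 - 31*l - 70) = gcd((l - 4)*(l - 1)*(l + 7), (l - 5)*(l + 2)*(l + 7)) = l + 7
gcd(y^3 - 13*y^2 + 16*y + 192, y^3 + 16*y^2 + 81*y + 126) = y + 3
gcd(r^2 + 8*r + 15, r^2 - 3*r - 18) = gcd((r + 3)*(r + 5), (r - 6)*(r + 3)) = r + 3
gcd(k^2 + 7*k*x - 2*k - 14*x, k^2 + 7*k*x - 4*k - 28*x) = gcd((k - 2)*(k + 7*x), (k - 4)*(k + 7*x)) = k + 7*x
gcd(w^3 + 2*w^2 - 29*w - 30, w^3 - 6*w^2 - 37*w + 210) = w^2 + w - 30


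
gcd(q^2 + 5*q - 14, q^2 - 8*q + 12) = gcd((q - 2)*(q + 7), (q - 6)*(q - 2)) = q - 2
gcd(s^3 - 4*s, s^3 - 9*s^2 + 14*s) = s^2 - 2*s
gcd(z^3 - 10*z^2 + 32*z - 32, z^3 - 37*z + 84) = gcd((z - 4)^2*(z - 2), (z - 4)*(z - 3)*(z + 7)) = z - 4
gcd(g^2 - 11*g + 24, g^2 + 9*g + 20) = 1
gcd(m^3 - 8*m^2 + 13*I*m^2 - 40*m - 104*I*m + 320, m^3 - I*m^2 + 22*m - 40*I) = m + 5*I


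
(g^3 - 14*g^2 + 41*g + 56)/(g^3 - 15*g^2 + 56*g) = (g + 1)/g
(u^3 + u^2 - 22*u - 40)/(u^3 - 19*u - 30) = (u + 4)/(u + 3)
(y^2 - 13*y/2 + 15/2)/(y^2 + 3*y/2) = (2*y^2 - 13*y + 15)/(y*(2*y + 3))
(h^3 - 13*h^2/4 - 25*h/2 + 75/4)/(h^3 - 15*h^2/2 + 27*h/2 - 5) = (4*h^2 + 7*h - 15)/(2*(2*h^2 - 5*h + 2))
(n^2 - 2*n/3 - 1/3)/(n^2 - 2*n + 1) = (n + 1/3)/(n - 1)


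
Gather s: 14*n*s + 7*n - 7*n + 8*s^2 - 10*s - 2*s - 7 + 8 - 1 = 8*s^2 + s*(14*n - 12)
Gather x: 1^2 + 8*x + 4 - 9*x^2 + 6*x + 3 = -9*x^2 + 14*x + 8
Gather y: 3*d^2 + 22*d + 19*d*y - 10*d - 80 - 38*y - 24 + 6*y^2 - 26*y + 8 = 3*d^2 + 12*d + 6*y^2 + y*(19*d - 64) - 96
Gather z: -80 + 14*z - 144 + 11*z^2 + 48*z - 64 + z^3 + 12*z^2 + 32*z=z^3 + 23*z^2 + 94*z - 288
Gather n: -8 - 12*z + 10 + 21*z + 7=9*z + 9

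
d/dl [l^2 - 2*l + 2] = 2*l - 2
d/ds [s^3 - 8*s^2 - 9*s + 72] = 3*s^2 - 16*s - 9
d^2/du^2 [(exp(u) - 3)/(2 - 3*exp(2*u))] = (-9*exp(4*u) + 108*exp(3*u) - 36*exp(2*u) + 72*exp(u) - 4)*exp(u)/(27*exp(6*u) - 54*exp(4*u) + 36*exp(2*u) - 8)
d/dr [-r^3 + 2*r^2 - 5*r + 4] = -3*r^2 + 4*r - 5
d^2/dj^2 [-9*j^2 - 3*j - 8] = -18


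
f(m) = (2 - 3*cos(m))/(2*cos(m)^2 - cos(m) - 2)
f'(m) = (2 - 3*cos(m))*(4*sin(m)*cos(m) - sin(m))/(2*cos(m)^2 - cos(m) - 2)^2 + 3*sin(m)/(2*cos(m)^2 - cos(m) - 2) = (6*sin(m)^2 + 8*cos(m) - 14)*sin(m)/(2*sin(m)^2 + cos(m))^2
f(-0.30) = 0.77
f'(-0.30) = 1.35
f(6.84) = 0.39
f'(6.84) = -1.48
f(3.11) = 5.01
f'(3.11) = -0.70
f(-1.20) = -0.43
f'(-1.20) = 1.24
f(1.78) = -1.54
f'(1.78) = -3.33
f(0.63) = 0.28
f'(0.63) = -1.42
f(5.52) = 0.10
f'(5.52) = 1.31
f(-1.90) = -2.02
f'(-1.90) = 4.93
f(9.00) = 8.28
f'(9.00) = -25.58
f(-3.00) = 5.23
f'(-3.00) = 3.41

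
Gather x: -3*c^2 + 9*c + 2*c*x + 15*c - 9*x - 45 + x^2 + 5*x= -3*c^2 + 24*c + x^2 + x*(2*c - 4) - 45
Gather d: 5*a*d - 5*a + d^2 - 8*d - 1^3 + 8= -5*a + d^2 + d*(5*a - 8) + 7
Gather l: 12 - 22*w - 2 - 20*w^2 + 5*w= -20*w^2 - 17*w + 10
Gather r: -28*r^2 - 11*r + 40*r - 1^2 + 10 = -28*r^2 + 29*r + 9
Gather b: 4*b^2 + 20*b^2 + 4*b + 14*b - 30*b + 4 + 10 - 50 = 24*b^2 - 12*b - 36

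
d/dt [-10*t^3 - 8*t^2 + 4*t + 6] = -30*t^2 - 16*t + 4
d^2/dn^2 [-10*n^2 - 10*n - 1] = -20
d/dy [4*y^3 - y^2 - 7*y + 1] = 12*y^2 - 2*y - 7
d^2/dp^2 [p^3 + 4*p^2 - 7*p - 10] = 6*p + 8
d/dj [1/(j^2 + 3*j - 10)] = (-2*j - 3)/(j^2 + 3*j - 10)^2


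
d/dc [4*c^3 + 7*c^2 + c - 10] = 12*c^2 + 14*c + 1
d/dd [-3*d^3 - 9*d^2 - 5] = 9*d*(-d - 2)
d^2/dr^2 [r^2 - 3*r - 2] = 2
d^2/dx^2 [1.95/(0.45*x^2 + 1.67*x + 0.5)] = (-0.78975*x^2 - 2.93085*x + 1.95*(0.9*x + 1.67)*(1.8*x + 3.34) - 0.8775)/(0.45*x^2 + 1.67*x + 0.5)^3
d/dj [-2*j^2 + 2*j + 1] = 2 - 4*j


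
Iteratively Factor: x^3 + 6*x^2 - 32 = (x + 4)*(x^2 + 2*x - 8) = (x + 4)^2*(x - 2)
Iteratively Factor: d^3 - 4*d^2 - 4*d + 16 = (d - 4)*(d^2 - 4) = (d - 4)*(d + 2)*(d - 2)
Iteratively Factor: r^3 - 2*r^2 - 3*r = (r + 1)*(r^2 - 3*r) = r*(r + 1)*(r - 3)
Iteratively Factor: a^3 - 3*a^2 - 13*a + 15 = (a - 1)*(a^2 - 2*a - 15) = (a - 5)*(a - 1)*(a + 3)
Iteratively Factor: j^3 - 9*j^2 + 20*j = (j - 4)*(j^2 - 5*j) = (j - 5)*(j - 4)*(j)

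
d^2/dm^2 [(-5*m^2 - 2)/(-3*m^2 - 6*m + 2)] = 4*(-45*m^3 + 72*m^2 + 54*m + 52)/(27*m^6 + 162*m^5 + 270*m^4 - 180*m^2 + 72*m - 8)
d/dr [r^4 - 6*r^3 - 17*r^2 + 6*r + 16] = 4*r^3 - 18*r^2 - 34*r + 6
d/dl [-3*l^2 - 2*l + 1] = -6*l - 2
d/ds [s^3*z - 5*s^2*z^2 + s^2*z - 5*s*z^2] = z*(3*s^2 - 10*s*z + 2*s - 5*z)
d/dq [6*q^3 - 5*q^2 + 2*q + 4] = 18*q^2 - 10*q + 2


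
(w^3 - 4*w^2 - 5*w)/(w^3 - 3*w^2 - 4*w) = (w - 5)/(w - 4)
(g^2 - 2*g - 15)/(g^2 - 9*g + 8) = (g^2 - 2*g - 15)/(g^2 - 9*g + 8)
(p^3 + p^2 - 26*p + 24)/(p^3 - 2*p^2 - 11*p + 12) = (p + 6)/(p + 3)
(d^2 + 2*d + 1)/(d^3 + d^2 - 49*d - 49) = (d + 1)/(d^2 - 49)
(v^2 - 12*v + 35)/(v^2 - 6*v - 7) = (v - 5)/(v + 1)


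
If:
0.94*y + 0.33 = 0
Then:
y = -0.35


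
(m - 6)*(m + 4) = m^2 - 2*m - 24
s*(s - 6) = s^2 - 6*s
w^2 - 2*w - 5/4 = (w - 5/2)*(w + 1/2)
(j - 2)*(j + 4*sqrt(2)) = j^2 - 2*j + 4*sqrt(2)*j - 8*sqrt(2)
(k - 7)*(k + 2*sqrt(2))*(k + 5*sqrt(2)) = k^3 - 7*k^2 + 7*sqrt(2)*k^2 - 49*sqrt(2)*k + 20*k - 140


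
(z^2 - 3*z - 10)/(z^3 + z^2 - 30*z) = (z + 2)/(z*(z + 6))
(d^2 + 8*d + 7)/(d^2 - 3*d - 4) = (d + 7)/(d - 4)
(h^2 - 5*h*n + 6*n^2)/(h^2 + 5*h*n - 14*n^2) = (h - 3*n)/(h + 7*n)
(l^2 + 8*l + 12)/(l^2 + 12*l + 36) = (l + 2)/(l + 6)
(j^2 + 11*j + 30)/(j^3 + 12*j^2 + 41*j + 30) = 1/(j + 1)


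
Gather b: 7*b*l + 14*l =7*b*l + 14*l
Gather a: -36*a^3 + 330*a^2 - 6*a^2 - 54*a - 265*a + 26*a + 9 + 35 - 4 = -36*a^3 + 324*a^2 - 293*a + 40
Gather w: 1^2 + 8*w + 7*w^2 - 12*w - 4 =7*w^2 - 4*w - 3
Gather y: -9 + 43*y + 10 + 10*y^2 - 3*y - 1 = 10*y^2 + 40*y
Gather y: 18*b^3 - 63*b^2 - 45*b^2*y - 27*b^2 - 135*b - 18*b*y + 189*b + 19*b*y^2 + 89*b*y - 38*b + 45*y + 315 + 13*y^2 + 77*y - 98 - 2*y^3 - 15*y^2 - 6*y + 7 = 18*b^3 - 90*b^2 + 16*b - 2*y^3 + y^2*(19*b - 2) + y*(-45*b^2 + 71*b + 116) + 224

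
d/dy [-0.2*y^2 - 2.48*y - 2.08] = -0.4*y - 2.48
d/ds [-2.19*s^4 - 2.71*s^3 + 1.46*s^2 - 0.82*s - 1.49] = -8.76*s^3 - 8.13*s^2 + 2.92*s - 0.82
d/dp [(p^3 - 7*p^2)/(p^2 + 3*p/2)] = 2*(2*p^2 + 6*p - 21)/(4*p^2 + 12*p + 9)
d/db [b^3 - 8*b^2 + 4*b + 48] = 3*b^2 - 16*b + 4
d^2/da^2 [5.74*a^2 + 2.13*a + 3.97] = 11.4800000000000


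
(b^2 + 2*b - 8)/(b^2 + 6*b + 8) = (b - 2)/(b + 2)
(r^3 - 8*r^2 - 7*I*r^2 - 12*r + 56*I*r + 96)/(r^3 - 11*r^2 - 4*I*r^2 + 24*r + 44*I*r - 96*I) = (r - 3*I)/(r - 3)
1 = 1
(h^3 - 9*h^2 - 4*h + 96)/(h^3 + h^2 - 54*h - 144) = (h - 4)/(h + 6)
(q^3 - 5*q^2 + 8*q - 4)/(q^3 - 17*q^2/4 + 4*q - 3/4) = 4*(q^2 - 4*q + 4)/(4*q^2 - 13*q + 3)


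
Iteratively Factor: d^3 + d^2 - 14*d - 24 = (d - 4)*(d^2 + 5*d + 6) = (d - 4)*(d + 2)*(d + 3)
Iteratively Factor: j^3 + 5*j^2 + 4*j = (j + 4)*(j^2 + j) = j*(j + 4)*(j + 1)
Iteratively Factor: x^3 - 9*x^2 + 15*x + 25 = (x + 1)*(x^2 - 10*x + 25) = (x - 5)*(x + 1)*(x - 5)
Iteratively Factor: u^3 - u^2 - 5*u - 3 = (u + 1)*(u^2 - 2*u - 3) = (u - 3)*(u + 1)*(u + 1)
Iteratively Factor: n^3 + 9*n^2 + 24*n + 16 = (n + 1)*(n^2 + 8*n + 16) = (n + 1)*(n + 4)*(n + 4)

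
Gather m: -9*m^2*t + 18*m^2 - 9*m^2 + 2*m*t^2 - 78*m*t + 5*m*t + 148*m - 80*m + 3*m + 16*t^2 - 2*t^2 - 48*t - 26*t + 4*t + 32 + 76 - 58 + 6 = m^2*(9 - 9*t) + m*(2*t^2 - 73*t + 71) + 14*t^2 - 70*t + 56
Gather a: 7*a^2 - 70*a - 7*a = 7*a^2 - 77*a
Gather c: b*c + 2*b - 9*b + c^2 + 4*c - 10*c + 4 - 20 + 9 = -7*b + c^2 + c*(b - 6) - 7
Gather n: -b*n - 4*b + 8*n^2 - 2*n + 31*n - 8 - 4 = -4*b + 8*n^2 + n*(29 - b) - 12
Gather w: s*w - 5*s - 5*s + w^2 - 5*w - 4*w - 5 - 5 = -10*s + w^2 + w*(s - 9) - 10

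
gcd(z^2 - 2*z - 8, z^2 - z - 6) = z + 2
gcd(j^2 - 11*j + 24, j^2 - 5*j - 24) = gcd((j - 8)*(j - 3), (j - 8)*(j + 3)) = j - 8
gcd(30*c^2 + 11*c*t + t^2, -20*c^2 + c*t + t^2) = 5*c + t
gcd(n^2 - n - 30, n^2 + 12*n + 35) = n + 5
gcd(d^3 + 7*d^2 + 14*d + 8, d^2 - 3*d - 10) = d + 2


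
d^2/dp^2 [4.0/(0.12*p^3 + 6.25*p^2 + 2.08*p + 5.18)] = (-(2.88*p + 50.0)*(0.12*p^3 + 6.25*p^2 + 2.08*p + 5.18) + 4.0*(0.36*p^2 + 12.5*p + 2.08)*(0.72*p^2 + 25.0*p + 4.16))/(0.12*p^3 + 6.25*p^2 + 2.08*p + 5.18)^3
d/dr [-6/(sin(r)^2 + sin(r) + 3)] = 6*(2*sin(r) + 1)*cos(r)/(sin(r)^2 + sin(r) + 3)^2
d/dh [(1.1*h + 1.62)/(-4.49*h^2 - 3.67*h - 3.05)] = (4.939*h^2 + 14.5476*h + 2.5904)/(20.1601*h^4 + 32.9566*h^3 + 40.8579*h^2 + 22.387*h + 9.3025)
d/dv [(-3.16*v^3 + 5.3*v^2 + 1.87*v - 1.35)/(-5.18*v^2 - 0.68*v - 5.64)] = (16.3688*v^4 + 4.2976*v^3 + 59.5498*v^2 - 73.77*v - 11.4648)/(26.8324*v^4 + 7.0448*v^3 + 58.8928*v^2 + 7.6704*v + 31.8096)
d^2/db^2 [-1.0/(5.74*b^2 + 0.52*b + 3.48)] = (65.8952*b^2 + 5.9696*b - 1.0*(11.48*b + 0.52)*(22.96*b + 1.04) + 39.9504)/(5.74*b^2 + 0.52*b + 3.48)^3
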